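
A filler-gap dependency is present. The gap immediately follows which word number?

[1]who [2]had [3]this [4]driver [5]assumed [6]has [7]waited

The displaced element is "who" (word 1).
It is linked across 1 clause boundary (Ø).
It functions as the subject of "waited", so the gap sits immediately after word 5 ("assumed").
Base order: This driver had assumed that who has waited.

5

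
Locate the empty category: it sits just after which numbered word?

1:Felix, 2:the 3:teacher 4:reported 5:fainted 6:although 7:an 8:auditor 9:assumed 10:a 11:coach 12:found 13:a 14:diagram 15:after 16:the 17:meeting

The displaced element is "Felix" (word 1).
It is linked across 1 clause boundary (Ø).
It functions as the subject of "fainted", so the gap sits immediately after word 4 ("reported").
Base order: The teacher reported that Felix fainted although an auditor assumed a coach found a diagram after the meeting.

4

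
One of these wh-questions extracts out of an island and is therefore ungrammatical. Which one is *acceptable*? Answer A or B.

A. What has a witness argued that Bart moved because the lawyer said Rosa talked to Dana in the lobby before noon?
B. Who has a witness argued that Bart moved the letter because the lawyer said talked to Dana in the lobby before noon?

In B, the wh-phrase is extracted from inside an adjunct island (introduced by "because"), which blocks movement.
In A, the extraction path crosses only that-complement boundaries, which are transparent.
So A is grammatical.

A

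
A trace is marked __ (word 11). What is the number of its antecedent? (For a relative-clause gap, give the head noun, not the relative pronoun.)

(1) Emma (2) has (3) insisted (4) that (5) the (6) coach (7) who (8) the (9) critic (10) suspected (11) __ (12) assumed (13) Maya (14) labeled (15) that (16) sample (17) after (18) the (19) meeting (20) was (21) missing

The gap at 11 is the subject of "assumed", inside a relative clause.
The relative pronoun is "who" (word 7); it is bound by the head noun immediately before it.
Its filler is the head noun "coach", at word 6.

6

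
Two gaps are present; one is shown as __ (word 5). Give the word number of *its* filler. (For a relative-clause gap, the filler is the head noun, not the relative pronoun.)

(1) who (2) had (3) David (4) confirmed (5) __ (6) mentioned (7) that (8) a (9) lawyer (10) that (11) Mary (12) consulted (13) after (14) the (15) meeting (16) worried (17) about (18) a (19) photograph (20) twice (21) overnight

1

The marked gap is the subject of "mentioned".
Its filler is the fronted wh-phrase "who", at word 1.
(The other dependency links word 9 to a gap after word 12.)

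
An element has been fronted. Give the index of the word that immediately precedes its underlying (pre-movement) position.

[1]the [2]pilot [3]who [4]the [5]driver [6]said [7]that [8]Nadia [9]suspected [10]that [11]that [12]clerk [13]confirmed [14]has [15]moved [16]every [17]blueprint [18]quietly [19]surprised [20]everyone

The displaced element is "the pilot" (word 2).
It is linked across 3 clause boundaries (that → that → Ø).
It functions as the subject of "moved", so the gap sits immediately after word 13 ("confirmed").
Base order: The driver said that Nadia suspected that that clerk confirmed that the pilot has moved every blueprint quietly.

13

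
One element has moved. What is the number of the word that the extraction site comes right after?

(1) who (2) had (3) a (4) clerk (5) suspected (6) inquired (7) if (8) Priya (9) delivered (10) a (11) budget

5

The displaced element is "who" (word 1).
It is linked across 1 clause boundary (Ø).
It functions as the subject of "inquired", so the gap sits immediately after word 5 ("suspected").
Base order: A clerk had suspected that who inquired if Priya delivered a budget.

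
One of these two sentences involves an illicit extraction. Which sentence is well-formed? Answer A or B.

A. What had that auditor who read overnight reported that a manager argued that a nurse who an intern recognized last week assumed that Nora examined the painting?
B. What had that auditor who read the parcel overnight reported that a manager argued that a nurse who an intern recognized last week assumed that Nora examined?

B

In A, the wh-phrase is extracted from inside a complex-NP island (relative clause) (introduced by "who"), which blocks movement.
In B, the extraction path crosses only that-complement boundaries, which are transparent.
So B is grammatical.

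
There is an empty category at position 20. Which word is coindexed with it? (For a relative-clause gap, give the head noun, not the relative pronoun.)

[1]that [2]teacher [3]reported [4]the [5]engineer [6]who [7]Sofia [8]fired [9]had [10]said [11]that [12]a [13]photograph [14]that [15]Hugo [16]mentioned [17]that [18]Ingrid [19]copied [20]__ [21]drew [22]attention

13

The gap at 20 is the object of "copied", inside a relative clause.
The relative pronoun is "that" (word 14); it is bound by the head noun immediately before it.
Its filler is the head noun "photograph", at word 13.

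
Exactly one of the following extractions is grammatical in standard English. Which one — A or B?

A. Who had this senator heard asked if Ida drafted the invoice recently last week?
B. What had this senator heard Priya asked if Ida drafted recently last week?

In B, the wh-phrase is extracted from inside a wh-island (introduced by "if"), which blocks movement.
In A, the extraction path crosses only that-complement boundaries, which are transparent.
So A is grammatical.

A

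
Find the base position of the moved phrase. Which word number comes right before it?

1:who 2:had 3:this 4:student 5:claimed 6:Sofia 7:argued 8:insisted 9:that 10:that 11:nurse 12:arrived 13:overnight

7

The displaced element is "who" (word 1).
It is linked across 2 clause boundaries (Ø → Ø).
It functions as the subject of "insisted", so the gap sits immediately after word 7 ("argued").
Base order: This student had claimed Sofia argued who insisted that that nurse arrived overnight.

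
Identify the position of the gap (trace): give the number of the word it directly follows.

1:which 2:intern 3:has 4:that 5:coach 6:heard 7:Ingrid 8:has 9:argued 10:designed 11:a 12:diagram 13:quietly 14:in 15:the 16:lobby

The displaced element is "which intern" (word 2).
It is linked across 2 clause boundaries (Ø → Ø).
It functions as the subject of "designed", so the gap sits immediately after word 9 ("argued").
Base order: That coach has heard Ingrid has argued which intern designed a diagram quietly in the lobby.

9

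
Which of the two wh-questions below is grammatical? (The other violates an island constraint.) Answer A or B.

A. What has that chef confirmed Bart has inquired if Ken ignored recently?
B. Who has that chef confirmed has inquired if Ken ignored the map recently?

In A, the wh-phrase is extracted from inside a wh-island (introduced by "if"), which blocks movement.
In B, the extraction path crosses only that-complement boundaries, which are transparent.
So B is grammatical.

B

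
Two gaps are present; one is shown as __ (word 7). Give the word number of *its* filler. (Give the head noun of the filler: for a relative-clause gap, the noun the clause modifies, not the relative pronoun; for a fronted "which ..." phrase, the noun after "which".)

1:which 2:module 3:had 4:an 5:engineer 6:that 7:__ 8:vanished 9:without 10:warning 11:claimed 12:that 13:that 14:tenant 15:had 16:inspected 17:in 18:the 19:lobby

5

The marked gap is inside the relative clause, the subject of "vanished".
Its filler is the head noun "engineer" (via "that"), at word 5.
(The other dependency links word 2 to a gap after word 16.)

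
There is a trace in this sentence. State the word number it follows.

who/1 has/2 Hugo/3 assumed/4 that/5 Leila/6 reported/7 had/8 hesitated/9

The displaced element is "who" (word 1).
It is linked across 2 clause boundaries (that → Ø).
It functions as the subject of "hesitated", so the gap sits immediately after word 7 ("reported").
Base order: Hugo has assumed that Leila reported that who had hesitated.

7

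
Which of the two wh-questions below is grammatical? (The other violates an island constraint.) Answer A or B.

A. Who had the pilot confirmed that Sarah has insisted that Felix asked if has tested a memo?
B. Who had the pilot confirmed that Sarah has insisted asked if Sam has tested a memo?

In A, the wh-phrase is extracted from inside a wh-island (introduced by "if"), which blocks movement.
In B, the extraction path crosses only that-complement boundaries, which are transparent.
So B is grammatical.

B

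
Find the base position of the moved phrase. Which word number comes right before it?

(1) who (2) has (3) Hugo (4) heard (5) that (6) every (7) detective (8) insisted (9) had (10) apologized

8

The displaced element is "who" (word 1).
It is linked across 2 clause boundaries (that → Ø).
It functions as the subject of "apologized", so the gap sits immediately after word 8 ("insisted").
Base order: Hugo has heard that every detective insisted that who had apologized.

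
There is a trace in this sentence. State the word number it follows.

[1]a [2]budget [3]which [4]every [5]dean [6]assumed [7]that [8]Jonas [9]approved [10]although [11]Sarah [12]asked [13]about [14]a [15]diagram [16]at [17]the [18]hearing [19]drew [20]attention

The displaced element is "a budget" (word 2).
It is linked across 1 clause boundary (that).
It functions as the direct object of "approved", so the gap sits immediately after word 9 ("approved").
Base order: Every dean assumed that Jonas approved a budget although Sarah asked about a diagram at the hearing.

9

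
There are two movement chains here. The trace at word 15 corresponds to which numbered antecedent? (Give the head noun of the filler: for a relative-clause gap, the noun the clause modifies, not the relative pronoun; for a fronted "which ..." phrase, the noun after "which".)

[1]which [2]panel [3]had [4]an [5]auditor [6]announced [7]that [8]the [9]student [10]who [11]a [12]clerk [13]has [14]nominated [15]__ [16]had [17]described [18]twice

The marked gap is inside the relative clause, the direct object of "nominated".
Its filler is the head noun "student" (via "who"), at word 9.
(The other dependency links word 2 to a gap after word 17.)

9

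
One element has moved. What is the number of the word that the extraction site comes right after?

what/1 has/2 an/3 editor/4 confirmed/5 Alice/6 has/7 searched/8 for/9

The displaced element is "what" (word 1).
It is linked across 1 clause boundary (Ø).
It functions as the object of the preposition "for" of "searched", so the gap sits immediately after word 9 ("for").
Base order: An editor has confirmed Alice has searched for what.

9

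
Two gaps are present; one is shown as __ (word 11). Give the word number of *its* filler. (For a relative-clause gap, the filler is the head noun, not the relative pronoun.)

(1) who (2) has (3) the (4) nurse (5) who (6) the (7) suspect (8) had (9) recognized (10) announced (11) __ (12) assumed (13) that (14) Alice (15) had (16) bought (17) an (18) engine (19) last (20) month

The marked gap is the subject of "assumed".
Its filler is the fronted wh-phrase "who", at word 1.
(The other dependency links word 4 to a gap after word 9.)

1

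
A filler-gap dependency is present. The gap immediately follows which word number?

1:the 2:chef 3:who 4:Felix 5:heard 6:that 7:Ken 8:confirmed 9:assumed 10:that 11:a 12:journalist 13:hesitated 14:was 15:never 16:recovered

8

The displaced element is "the chef" (word 2).
It is linked across 2 clause boundaries (that → Ø).
It functions as the subject of "assumed", so the gap sits immediately after word 8 ("confirmed").
Base order: Felix heard that Ken confirmed that the chef assumed that a journalist hesitated.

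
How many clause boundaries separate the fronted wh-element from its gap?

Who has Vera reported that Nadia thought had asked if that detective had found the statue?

"who" is extracted from the subject of "asked".
Boundaries crossed, outermost first: [that], [Ø] — 2 in total.

2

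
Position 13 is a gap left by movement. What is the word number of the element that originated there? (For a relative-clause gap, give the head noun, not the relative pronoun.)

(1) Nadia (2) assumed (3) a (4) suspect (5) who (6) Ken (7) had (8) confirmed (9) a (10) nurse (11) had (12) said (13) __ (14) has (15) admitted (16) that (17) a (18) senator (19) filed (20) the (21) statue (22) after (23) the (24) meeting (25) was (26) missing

The gap at 13 is the subject of "admitted", inside a relative clause.
The relative pronoun is "who" (word 5); it is bound by the head noun immediately before it.
Its filler is the head noun "suspect", at word 4.

4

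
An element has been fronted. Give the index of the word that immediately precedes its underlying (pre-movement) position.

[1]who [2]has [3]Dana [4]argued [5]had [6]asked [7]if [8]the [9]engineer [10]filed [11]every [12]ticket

The displaced element is "who" (word 1).
It is linked across 1 clause boundary (Ø).
It functions as the subject of "asked", so the gap sits immediately after word 4 ("argued").
Base order: Dana has argued that who had asked if the engineer filed every ticket.

4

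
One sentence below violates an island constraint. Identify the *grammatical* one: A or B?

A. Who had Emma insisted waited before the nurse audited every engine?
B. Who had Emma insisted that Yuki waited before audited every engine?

In B, the wh-phrase is extracted from inside an adjunct island (introduced by "before"), which blocks movement.
In A, the extraction path crosses only that-complement boundaries, which are transparent.
So A is grammatical.

A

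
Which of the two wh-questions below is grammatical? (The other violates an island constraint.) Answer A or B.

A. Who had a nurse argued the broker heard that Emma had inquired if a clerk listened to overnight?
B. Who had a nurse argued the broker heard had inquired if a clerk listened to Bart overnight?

B

In A, the wh-phrase is extracted from inside a wh-island (introduced by "if"), which blocks movement.
In B, the extraction path crosses only that-complement boundaries, which are transparent.
So B is grammatical.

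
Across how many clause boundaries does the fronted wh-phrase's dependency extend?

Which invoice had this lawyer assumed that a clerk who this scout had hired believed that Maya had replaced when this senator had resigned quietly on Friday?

2

"which invoice" is extracted from the object of "replaced".
Boundaries crossed, outermost first: [that], [that] — 2 in total.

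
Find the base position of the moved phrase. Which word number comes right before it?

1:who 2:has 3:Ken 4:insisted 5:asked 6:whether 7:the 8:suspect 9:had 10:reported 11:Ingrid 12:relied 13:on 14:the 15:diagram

4

The displaced element is "who" (word 1).
It is linked across 1 clause boundary (Ø).
It functions as the subject of "asked", so the gap sits immediately after word 4 ("insisted").
Base order: Ken has insisted that who asked whether the suspect had reported Ingrid relied on the diagram.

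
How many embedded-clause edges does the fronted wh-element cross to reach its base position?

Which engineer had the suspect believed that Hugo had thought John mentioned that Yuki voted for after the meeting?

"which engineer" is extracted from the PP object of "voted".
Boundaries crossed, outermost first: [that], [Ø], [that] — 3 in total.

3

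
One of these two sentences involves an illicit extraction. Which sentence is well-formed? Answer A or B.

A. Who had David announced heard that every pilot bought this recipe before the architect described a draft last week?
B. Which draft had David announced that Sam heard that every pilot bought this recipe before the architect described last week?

In B, the wh-phrase is extracted from inside an adjunct island (introduced by "before"), which blocks movement.
In A, the extraction path crosses only that-complement boundaries, which are transparent.
So A is grammatical.

A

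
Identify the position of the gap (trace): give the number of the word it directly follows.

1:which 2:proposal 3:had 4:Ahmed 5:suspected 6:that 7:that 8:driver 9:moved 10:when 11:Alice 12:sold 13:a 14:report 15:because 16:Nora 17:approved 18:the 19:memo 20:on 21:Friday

9

The displaced element is "which proposal" (word 2).
It is linked across 1 clause boundary (that).
It functions as the direct object of "moved", so the gap sits immediately after word 9 ("moved").
Base order: Ahmed had suspected that that driver moved which proposal when Alice sold a report because Nora approved the memo on Friday.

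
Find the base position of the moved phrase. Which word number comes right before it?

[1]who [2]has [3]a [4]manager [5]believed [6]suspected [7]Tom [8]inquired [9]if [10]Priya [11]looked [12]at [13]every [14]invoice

5

The displaced element is "who" (word 1).
It is linked across 1 clause boundary (Ø).
It functions as the subject of "suspected", so the gap sits immediately after word 5 ("believed").
Base order: A manager has believed who suspected Tom inquired if Priya looked at every invoice.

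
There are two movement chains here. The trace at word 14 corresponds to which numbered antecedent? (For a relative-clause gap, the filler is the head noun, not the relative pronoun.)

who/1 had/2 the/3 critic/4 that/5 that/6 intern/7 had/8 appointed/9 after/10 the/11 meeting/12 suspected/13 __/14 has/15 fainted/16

The marked gap is the subject of "fainted".
Its filler is the fronted wh-phrase "who", at word 1.
(The other dependency links word 4 to a gap after word 9.)

1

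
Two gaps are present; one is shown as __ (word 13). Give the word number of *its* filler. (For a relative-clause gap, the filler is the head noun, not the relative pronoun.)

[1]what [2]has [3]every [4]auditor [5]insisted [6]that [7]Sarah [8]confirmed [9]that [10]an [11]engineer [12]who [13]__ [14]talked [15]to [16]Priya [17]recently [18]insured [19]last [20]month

11

The marked gap is inside the relative clause, the subject of "talked".
Its filler is the head noun "engineer" (via "who"), at word 11.
(The other dependency links word 1 to a gap after word 18.)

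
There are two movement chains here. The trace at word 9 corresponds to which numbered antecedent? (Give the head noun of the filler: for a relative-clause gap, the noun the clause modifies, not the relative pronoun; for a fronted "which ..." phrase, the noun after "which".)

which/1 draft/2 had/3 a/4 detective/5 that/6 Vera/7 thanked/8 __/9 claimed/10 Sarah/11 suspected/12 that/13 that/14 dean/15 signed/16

The marked gap is inside the relative clause, the direct object of "thanked".
Its filler is the head noun "detective" (via "that"), at word 5.
(The other dependency links word 2 to a gap after word 16.)

5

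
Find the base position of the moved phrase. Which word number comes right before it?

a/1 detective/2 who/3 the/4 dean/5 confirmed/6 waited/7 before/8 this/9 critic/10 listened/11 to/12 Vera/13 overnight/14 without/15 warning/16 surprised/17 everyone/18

6

The displaced element is "a detective" (word 2).
It is linked across 1 clause boundary (Ø).
It functions as the subject of "waited", so the gap sits immediately after word 6 ("confirmed").
Base order: The dean confirmed a detective waited before this critic listened to Vera overnight without warning.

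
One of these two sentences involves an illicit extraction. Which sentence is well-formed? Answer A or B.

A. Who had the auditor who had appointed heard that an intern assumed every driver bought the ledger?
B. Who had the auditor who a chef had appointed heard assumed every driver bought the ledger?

B

In A, the wh-phrase is extracted from inside a complex-NP island (relative clause) (introduced by "who"), which blocks movement.
In B, the extraction path crosses only that-complement boundaries, which are transparent.
So B is grammatical.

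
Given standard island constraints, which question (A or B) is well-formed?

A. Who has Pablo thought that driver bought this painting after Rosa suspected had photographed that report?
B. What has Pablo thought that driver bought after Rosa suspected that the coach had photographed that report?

B

In A, the wh-phrase is extracted from inside an adjunct island (introduced by "after"), which blocks movement.
In B, the extraction path crosses only that-complement boundaries, which are transparent.
So B is grammatical.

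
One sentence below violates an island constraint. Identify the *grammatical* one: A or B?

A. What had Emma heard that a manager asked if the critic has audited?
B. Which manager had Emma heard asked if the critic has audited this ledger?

B

In A, the wh-phrase is extracted from inside a wh-island (introduced by "if"), which blocks movement.
In B, the extraction path crosses only that-complement boundaries, which are transparent.
So B is grammatical.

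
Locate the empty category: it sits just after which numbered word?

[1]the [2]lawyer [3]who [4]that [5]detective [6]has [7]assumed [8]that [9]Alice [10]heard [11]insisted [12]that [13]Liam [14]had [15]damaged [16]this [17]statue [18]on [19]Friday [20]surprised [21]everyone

The displaced element is "the lawyer" (word 2).
It is linked across 2 clause boundaries (that → Ø).
It functions as the subject of "insisted", so the gap sits immediately after word 10 ("heard").
Base order: That detective has assumed that Alice heard that the lawyer insisted that Liam had damaged this statue on Friday.

10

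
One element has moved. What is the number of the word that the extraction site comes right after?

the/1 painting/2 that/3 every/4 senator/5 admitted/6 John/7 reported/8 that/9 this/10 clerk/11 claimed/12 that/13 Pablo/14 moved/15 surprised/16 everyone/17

The displaced element is "the painting" (word 2).
It is linked across 3 clause boundaries (Ø → that → that).
It functions as the direct object of "moved", so the gap sits immediately after word 15 ("moved").
Base order: Every senator admitted John reported that this clerk claimed that Pablo moved the painting.

15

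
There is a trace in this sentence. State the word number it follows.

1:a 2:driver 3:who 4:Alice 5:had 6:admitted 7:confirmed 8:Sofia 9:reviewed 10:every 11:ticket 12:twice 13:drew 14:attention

The displaced element is "a driver" (word 2).
It is linked across 1 clause boundary (Ø).
It functions as the subject of "confirmed", so the gap sits immediately after word 6 ("admitted").
Base order: Alice had admitted that a driver confirmed Sofia reviewed every ticket twice.

6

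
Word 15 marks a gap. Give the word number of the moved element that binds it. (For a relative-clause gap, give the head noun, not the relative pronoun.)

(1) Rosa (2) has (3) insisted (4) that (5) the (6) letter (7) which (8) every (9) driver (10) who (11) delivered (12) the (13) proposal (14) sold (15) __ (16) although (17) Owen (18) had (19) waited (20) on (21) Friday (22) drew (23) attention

6

The gap at 15 is the object of "sold", inside a relative clause.
The relative pronoun is "which" (word 7); it is bound by the head noun immediately before it.
Its filler is the head noun "letter", at word 6.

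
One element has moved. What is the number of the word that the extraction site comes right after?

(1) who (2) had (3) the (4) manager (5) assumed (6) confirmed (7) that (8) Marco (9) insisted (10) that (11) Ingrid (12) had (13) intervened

The displaced element is "who" (word 1).
It is linked across 1 clause boundary (Ø).
It functions as the subject of "confirmed", so the gap sits immediately after word 5 ("assumed").
Base order: The manager had assumed that who confirmed that Marco insisted that Ingrid had intervened.

5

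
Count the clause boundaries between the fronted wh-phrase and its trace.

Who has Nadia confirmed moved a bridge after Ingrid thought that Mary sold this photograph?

1

"who" is extracted from the subject of "moved".
Boundaries crossed, outermost first: [Ø] — 1 in total.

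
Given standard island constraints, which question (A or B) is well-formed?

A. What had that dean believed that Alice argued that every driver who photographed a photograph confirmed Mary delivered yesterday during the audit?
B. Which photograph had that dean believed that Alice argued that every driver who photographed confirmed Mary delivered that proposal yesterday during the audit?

A

In B, the wh-phrase is extracted from inside a complex-NP island (relative clause) (introduced by "who"), which blocks movement.
In A, the extraction path crosses only that-complement boundaries, which are transparent.
So A is grammatical.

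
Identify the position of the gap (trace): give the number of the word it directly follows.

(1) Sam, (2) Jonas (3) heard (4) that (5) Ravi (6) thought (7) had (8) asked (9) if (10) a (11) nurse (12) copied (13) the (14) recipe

6

The displaced element is "Sam" (word 1).
It is linked across 2 clause boundaries (that → Ø).
It functions as the subject of "asked", so the gap sits immediately after word 6 ("thought").
Base order: Jonas heard that Ravi thought that Sam had asked if a nurse copied the recipe.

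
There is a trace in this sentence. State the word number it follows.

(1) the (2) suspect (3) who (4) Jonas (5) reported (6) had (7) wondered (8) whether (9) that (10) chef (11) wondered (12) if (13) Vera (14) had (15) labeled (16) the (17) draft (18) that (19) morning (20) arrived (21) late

The displaced element is "the suspect" (word 2).
It is linked across 1 clause boundary (Ø).
It functions as the subject of "wondered", so the gap sits immediately after word 5 ("reported").
Base order: Jonas reported that the suspect had wondered whether that chef wondered if Vera had labeled the draft that morning.

5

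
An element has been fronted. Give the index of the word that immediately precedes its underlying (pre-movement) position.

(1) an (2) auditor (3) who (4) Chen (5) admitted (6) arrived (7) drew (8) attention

The displaced element is "an auditor" (word 2).
It is linked across 1 clause boundary (Ø).
It functions as the subject of "arrived", so the gap sits immediately after word 5 ("admitted").
Base order: Chen admitted that an auditor arrived.

5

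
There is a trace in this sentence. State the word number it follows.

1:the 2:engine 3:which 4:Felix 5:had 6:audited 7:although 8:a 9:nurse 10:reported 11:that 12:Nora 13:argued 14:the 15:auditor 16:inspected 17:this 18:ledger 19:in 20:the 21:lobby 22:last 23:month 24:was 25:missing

The displaced element is "the engine" (word 2).
It functions as the direct object of "audited", so the gap sits immediately after word 6 ("audited").
Base order: Felix had audited the engine although a nurse reported that Nora argued the auditor inspected this ledger in the lobby last month.

6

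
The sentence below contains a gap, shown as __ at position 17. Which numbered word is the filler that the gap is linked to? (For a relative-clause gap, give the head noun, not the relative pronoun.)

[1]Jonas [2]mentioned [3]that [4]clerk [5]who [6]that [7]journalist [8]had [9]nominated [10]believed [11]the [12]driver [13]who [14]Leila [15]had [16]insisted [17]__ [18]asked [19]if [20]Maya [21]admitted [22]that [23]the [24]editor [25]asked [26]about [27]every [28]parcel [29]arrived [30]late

12

The gap at 17 is the subject of "asked", inside a relative clause.
The relative pronoun is "who" (word 13); it is bound by the head noun immediately before it.
Its filler is the head noun "driver", at word 12.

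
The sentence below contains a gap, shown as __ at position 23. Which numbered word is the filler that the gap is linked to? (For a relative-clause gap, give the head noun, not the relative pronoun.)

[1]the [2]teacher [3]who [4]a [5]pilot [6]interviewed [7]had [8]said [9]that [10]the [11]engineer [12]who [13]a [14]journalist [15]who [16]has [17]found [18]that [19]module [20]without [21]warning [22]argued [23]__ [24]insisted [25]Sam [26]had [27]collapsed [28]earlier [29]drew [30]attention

11

The gap at 23 is the subject of "insisted", inside a relative clause.
The relative pronoun is "who" (word 12); it is bound by the head noun immediately before it.
Its filler is the head noun "engineer", at word 11.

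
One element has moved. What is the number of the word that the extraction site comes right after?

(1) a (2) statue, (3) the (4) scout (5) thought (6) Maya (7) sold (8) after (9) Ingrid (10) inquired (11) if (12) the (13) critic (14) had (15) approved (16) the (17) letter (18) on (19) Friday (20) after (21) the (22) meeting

The displaced element is "a statue" (word 2).
It is linked across 1 clause boundary (Ø).
It functions as the direct object of "sold", so the gap sits immediately after word 7 ("sold").
Base order: The scout thought Maya sold a statue after Ingrid inquired if the critic had approved the letter on Friday after the meeting.

7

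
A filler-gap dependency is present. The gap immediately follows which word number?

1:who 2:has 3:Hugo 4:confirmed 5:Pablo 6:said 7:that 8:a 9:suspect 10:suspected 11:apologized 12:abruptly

10

The displaced element is "who" (word 1).
It is linked across 3 clause boundaries (Ø → that → Ø).
It functions as the subject of "apologized", so the gap sits immediately after word 10 ("suspected").
Base order: Hugo has confirmed Pablo said that a suspect suspected who apologized abruptly.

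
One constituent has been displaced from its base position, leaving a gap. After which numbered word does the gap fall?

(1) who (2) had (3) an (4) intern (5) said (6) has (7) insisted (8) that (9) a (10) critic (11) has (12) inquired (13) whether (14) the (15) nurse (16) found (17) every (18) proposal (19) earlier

5

The displaced element is "who" (word 1).
It is linked across 1 clause boundary (Ø).
It functions as the subject of "insisted", so the gap sits immediately after word 5 ("said").
Base order: An intern had said that who has insisted that a critic has inquired whether the nurse found every proposal earlier.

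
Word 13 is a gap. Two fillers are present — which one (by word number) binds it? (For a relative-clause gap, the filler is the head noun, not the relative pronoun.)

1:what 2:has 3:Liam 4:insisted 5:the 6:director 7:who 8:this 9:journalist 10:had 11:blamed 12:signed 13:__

1

The marked gap is the direct object of "signed".
Its filler is the fronted wh-phrase "what", at word 1.
(The other dependency links word 6 to a gap after word 11.)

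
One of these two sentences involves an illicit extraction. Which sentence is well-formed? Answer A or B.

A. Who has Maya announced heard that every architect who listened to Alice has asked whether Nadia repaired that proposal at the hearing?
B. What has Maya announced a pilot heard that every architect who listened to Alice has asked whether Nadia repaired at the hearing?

A

In B, the wh-phrase is extracted from inside a wh-island (introduced by "whether"), which blocks movement.
In A, the extraction path crosses only that-complement boundaries, which are transparent.
So A is grammatical.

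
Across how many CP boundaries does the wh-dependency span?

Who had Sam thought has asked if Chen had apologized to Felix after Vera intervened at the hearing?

"who" is extracted from the subject of "asked".
Boundaries crossed, outermost first: [Ø] — 1 in total.

1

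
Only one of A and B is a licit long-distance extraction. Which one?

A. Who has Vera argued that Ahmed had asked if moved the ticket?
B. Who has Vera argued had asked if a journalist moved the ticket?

In A, the wh-phrase is extracted from inside a wh-island (introduced by "if"), which blocks movement.
In B, the extraction path crosses only that-complement boundaries, which are transparent.
So B is grammatical.

B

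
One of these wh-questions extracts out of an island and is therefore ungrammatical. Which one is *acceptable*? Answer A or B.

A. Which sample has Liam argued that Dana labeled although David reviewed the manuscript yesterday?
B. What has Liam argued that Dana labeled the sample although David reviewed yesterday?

In B, the wh-phrase is extracted from inside an adjunct island (introduced by "although"), which blocks movement.
In A, the extraction path crosses only that-complement boundaries, which are transparent.
So A is grammatical.

A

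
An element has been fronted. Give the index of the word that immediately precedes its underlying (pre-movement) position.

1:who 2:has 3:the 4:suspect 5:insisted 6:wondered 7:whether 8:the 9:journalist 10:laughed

The displaced element is "who" (word 1).
It is linked across 1 clause boundary (Ø).
It functions as the subject of "wondered", so the gap sits immediately after word 5 ("insisted").
Base order: The suspect has insisted who wondered whether the journalist laughed.

5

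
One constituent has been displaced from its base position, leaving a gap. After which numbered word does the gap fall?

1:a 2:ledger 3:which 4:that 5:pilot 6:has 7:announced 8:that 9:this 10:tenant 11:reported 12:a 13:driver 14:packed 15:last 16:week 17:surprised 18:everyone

14

The displaced element is "a ledger" (word 2).
It is linked across 2 clause boundaries (that → Ø).
It functions as the direct object of "packed", so the gap sits immediately after word 14 ("packed").
Base order: That pilot has announced that this tenant reported a driver packed a ledger last week.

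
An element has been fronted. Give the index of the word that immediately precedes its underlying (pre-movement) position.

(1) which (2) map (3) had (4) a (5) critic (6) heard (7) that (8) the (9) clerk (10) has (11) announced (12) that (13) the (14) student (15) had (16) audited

The displaced element is "which map" (word 2).
It is linked across 2 clause boundaries (that → that).
It functions as the direct object of "audited", so the gap sits immediately after word 16 ("audited").
Base order: A critic had heard that the clerk has announced that the student had audited which map.

16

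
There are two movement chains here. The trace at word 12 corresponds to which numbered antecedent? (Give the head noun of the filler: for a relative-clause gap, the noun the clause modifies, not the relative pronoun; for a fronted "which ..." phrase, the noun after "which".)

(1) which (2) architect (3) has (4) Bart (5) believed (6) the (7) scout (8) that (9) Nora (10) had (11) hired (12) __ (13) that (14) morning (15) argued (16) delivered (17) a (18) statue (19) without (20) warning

The marked gap is inside the relative clause, the direct object of "hired".
Its filler is the head noun "scout" (via "that"), at word 7.
(The other dependency links word 2 to a gap after word 15.)

7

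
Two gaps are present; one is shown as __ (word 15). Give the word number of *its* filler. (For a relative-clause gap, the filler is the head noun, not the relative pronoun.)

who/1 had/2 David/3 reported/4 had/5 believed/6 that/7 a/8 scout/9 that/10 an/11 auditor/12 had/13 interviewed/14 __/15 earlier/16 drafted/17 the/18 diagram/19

The marked gap is inside the relative clause, the direct object of "interviewed".
Its filler is the head noun "scout" (via "that"), at word 9.
(The other dependency links word 1 to a gap after word 4.)

9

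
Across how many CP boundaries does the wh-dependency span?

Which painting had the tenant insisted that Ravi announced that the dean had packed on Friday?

"which painting" is extracted from the object of "packed".
Boundaries crossed, outermost first: [that], [that] — 2 in total.

2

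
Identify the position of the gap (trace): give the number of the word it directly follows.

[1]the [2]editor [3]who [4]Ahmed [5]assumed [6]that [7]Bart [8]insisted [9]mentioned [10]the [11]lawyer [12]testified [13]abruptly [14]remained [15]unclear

The displaced element is "the editor" (word 2).
It is linked across 2 clause boundaries (that → Ø).
It functions as the subject of "mentioned", so the gap sits immediately after word 8 ("insisted").
Base order: Ahmed assumed that Bart insisted that the editor mentioned the lawyer testified abruptly.

8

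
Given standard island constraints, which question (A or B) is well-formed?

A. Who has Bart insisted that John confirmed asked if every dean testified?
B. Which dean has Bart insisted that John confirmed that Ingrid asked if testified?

In B, the wh-phrase is extracted from inside a wh-island (introduced by "if"), which blocks movement.
In A, the extraction path crosses only that-complement boundaries, which are transparent.
So A is grammatical.

A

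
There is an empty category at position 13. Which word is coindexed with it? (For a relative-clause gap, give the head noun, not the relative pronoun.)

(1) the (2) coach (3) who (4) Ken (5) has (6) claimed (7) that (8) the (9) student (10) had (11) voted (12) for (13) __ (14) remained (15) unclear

2

The gap at 13 is the prepositional object of "voted", inside a relative clause.
The relative pronoun is "who" (word 3); it is bound by the head noun immediately before it.
Its filler is the head noun "coach", at word 2.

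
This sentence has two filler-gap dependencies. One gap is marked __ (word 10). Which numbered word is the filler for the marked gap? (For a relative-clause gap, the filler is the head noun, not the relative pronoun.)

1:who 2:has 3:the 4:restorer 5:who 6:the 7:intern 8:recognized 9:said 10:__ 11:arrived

The marked gap is the subject of "arrived".
Its filler is the fronted wh-phrase "who", at word 1.
(The other dependency links word 4 to a gap after word 8.)

1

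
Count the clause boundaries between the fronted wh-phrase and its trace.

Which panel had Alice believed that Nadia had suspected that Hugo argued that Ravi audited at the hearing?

3

"which panel" is extracted from the object of "audited".
Boundaries crossed, outermost first: [that], [that], [that] — 3 in total.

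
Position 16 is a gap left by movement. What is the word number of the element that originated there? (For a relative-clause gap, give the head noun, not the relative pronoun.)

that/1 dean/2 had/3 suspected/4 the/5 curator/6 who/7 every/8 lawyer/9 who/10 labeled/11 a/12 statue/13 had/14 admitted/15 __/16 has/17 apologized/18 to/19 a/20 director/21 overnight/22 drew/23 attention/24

The gap at 16 is the subject of "apologized", inside a relative clause.
The relative pronoun is "who" (word 7); it is bound by the head noun immediately before it.
Its filler is the head noun "curator", at word 6.

6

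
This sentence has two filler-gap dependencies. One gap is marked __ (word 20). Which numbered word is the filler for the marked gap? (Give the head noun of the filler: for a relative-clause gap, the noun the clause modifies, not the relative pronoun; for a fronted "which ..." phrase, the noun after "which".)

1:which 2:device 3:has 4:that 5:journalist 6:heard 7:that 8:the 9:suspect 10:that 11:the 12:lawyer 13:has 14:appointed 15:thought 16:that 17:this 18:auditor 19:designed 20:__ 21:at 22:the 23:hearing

The marked gap is the direct object of "designed".
Its filler is the fronted wh-phrase "which device", at word 2.
(The other dependency links word 9 to a gap after word 14.)

2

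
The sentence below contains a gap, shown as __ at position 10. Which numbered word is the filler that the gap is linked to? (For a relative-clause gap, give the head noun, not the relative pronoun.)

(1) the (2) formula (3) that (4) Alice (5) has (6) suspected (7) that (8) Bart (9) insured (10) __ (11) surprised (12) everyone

2

The gap at 10 is the object of "insured", inside a relative clause.
The relative pronoun is "that" (word 3); it is bound by the head noun immediately before it.
Its filler is the head noun "formula", at word 2.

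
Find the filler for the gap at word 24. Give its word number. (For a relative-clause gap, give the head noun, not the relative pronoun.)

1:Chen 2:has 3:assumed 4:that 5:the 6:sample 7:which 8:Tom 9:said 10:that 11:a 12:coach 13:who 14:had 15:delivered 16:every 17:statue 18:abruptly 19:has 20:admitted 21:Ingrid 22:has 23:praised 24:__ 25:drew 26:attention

The gap at 24 is the object of "praised", inside a relative clause.
The relative pronoun is "which" (word 7); it is bound by the head noun immediately before it.
Its filler is the head noun "sample", at word 6.

6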